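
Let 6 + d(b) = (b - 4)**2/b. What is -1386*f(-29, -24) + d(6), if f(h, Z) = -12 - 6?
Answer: 74828/3 ≈ 24943.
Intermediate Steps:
d(b) = -6 + (-4 + b)**2/b (d(b) = -6 + (b - 4)**2/b = -6 + (-4 + b)**2/b)
f(h, Z) = -18
-1386*f(-29, -24) + d(6) = -1386*(-18) + (-6 + (-4 + 6)**2/6) = 24948 + (-6 + (1/6)*2**2) = 24948 + (-6 + (1/6)*4) = 24948 + (-6 + 2/3) = 24948 - 16/3 = 74828/3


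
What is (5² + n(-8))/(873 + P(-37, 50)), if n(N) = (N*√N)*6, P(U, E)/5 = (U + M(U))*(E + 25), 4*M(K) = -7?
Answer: -100/54633 + 128*I*√2/18211 ≈ -0.0018304 + 0.0099401*I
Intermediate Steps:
M(K) = -7/4 (M(K) = (¼)*(-7) = -7/4)
P(U, E) = 5*(25 + E)*(-7/4 + U) (P(U, E) = 5*((U - 7/4)*(E + 25)) = 5*((-7/4 + U)*(25 + E)) = 5*((25 + E)*(-7/4 + U)) = 5*(25 + E)*(-7/4 + U))
n(N) = 6*N^(3/2) (n(N) = N^(3/2)*6 = 6*N^(3/2))
(5² + n(-8))/(873 + P(-37, 50)) = (5² + 6*(-8)^(3/2))/(873 + (-875/4 + 125*(-37) - 35/4*50 + 5*50*(-37))) = (25 + 6*(-16*I*√2))/(873 + (-875/4 - 4625 - 875/2 - 9250)) = (25 - 96*I*√2)/(873 - 58125/4) = (25 - 96*I*√2)/(-54633/4) = (25 - 96*I*√2)*(-4/54633) = -100/54633 + 128*I*√2/18211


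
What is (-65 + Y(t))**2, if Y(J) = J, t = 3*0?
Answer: 4225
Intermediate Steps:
t = 0
(-65 + Y(t))**2 = (-65 + 0)**2 = (-65)**2 = 4225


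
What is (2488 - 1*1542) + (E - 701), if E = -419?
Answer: -174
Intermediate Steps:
(2488 - 1*1542) + (E - 701) = (2488 - 1*1542) + (-419 - 701) = (2488 - 1542) - 1120 = 946 - 1120 = -174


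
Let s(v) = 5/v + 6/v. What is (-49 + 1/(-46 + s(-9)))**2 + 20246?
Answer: 4090989306/180625 ≈ 22649.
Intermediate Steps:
s(v) = 11/v
(-49 + 1/(-46 + s(-9)))**2 + 20246 = (-49 + 1/(-46 + 11/(-9)))**2 + 20246 = (-49 + 1/(-46 + 11*(-1/9)))**2 + 20246 = (-49 + 1/(-46 - 11/9))**2 + 20246 = (-49 + 1/(-425/9))**2 + 20246 = (-49 - 9/425)**2 + 20246 = (-20834/425)**2 + 20246 = 434055556/180625 + 20246 = 4090989306/180625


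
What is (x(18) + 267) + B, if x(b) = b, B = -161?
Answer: 124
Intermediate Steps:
(x(18) + 267) + B = (18 + 267) - 161 = 285 - 161 = 124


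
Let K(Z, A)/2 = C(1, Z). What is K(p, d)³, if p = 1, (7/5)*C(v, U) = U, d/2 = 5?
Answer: 1000/343 ≈ 2.9155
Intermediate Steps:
d = 10 (d = 2*5 = 10)
C(v, U) = 5*U/7
K(Z, A) = 10*Z/7 (K(Z, A) = 2*(5*Z/7) = 10*Z/7)
K(p, d)³ = ((10/7)*1)³ = (10/7)³ = 1000/343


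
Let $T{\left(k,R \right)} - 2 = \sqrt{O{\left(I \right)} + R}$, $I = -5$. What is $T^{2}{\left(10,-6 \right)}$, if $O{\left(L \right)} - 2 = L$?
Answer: $-5 + 12 i \approx -5.0 + 12.0 i$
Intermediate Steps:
$O{\left(L \right)} = 2 + L$
$T{\left(k,R \right)} = 2 + \sqrt{-3 + R}$ ($T{\left(k,R \right)} = 2 + \sqrt{\left(2 - 5\right) + R} = 2 + \sqrt{-3 + R}$)
$T^{2}{\left(10,-6 \right)} = \left(2 + \sqrt{-3 - 6}\right)^{2} = \left(2 + \sqrt{-9}\right)^{2} = \left(2 + 3 i\right)^{2}$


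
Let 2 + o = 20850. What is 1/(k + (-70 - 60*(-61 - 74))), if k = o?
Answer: 1/28878 ≈ 3.4628e-5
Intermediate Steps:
o = 20848 (o = -2 + 20850 = 20848)
k = 20848
1/(k + (-70 - 60*(-61 - 74))) = 1/(20848 + (-70 - 60*(-61 - 74))) = 1/(20848 + (-70 - 60*(-135))) = 1/(20848 + (-70 + 8100)) = 1/(20848 + 8030) = 1/28878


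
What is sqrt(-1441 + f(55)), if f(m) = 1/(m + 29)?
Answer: I*sqrt(2541903)/42 ≈ 37.96*I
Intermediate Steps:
f(m) = 1/(29 + m)
sqrt(-1441 + f(55)) = sqrt(-1441 + 1/(29 + 55)) = sqrt(-1441 + 1/84) = sqrt(-121043/84) = I*sqrt(2541903)/42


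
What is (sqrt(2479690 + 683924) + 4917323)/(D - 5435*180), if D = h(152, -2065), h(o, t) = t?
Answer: -4917323/980365 - sqrt(3163614)/980365 ≈ -5.0176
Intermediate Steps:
D = -2065
(sqrt(2479690 + 683924) + 4917323)/(D - 5435*180) = (sqrt(2479690 + 683924) + 4917323)/(-2065 - 5435*180) = (sqrt(3163614) + 4917323)/(-2065 - 978300) = (4917323 + sqrt(3163614))/(-980365) = (4917323 + sqrt(3163614))*(-1/980365) = -4917323/980365 - sqrt(3163614)/980365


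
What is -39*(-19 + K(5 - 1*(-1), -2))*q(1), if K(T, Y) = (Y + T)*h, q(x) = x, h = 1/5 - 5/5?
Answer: 4329/5 ≈ 865.80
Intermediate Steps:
h = -⅘ (h = 1*(⅕) - 5*⅕ = ⅕ - 1 = -⅘ ≈ -0.80000)
K(T, Y) = -4*T/5 - 4*Y/5 (K(T, Y) = (Y + T)*(-⅘) = (T + Y)*(-⅘) = -4*T/5 - 4*Y/5)
-39*(-19 + K(5 - 1*(-1), -2))*q(1) = -39*(-19 + (-4*(5 - 1*(-1))/5 - ⅘*(-2))) = -39*(-19 + (-4*(5 + 1)/5 + 8/5)) = -39*(-19 + (-⅘*6 + 8/5)) = -39*(-19 + (-24/5 + 8/5)) = -39*(-19 - 16/5) = -(-4329)/5 = -39*(-111/5) = 4329/5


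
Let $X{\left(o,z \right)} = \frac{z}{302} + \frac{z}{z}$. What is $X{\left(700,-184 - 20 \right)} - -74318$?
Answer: $\frac{11222067}{151} \approx 74318.0$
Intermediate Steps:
$X{\left(o,z \right)} = 1 + \frac{z}{302}$ ($X{\left(o,z \right)} = z \frac{1}{302} + 1 = \frac{z}{302} + 1 = 1 + \frac{z}{302}$)
$X{\left(700,-184 - 20 \right)} - -74318 = \left(1 + \frac{-184 - 20}{302}\right) - -74318 = \left(1 + \frac{1}{302} \left(-204\right)\right) + 74318 = \left(1 - \frac{102}{151}\right) + 74318 = \frac{49}{151} + 74318 = \frac{11222067}{151}$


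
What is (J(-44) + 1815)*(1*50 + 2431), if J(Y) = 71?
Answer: 4679166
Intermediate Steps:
(J(-44) + 1815)*(1*50 + 2431) = (71 + 1815)*(1*50 + 2431) = 1886*(50 + 2431) = 1886*2481 = 4679166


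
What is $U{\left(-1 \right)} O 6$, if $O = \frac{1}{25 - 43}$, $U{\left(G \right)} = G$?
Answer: $\frac{1}{3} \approx 0.33333$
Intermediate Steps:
$O = - \frac{1}{18}$ ($O = \frac{1}{-18} = - \frac{1}{18} \approx -0.055556$)
$U{\left(-1 \right)} O 6 = \left(-1\right) \left(- \frac{1}{18}\right) 6 = \frac{1}{18} \cdot 6 = \frac{1}{3}$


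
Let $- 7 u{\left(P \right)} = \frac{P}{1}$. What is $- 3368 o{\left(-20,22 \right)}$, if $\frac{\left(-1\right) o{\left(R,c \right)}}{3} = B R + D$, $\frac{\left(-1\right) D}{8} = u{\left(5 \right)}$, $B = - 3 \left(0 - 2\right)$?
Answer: $- \frac{8083200}{7} \approx -1.1547 \cdot 10^{6}$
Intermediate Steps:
$u{\left(P \right)} = - \frac{P}{7}$ ($u{\left(P \right)} = - \frac{P 1^{-1}}{7} = - \frac{P 1}{7} = - \frac{P}{7}$)
$B = 6$ ($B = \left(-3\right) \left(-2\right) = 6$)
$D = \frac{40}{7}$ ($D = - 8 \left(\left(- \frac{1}{7}\right) 5\right) = \left(-8\right) \left(- \frac{5}{7}\right) = \frac{40}{7} \approx 5.7143$)
$o{\left(R,c \right)} = - \frac{120}{7} - 18 R$ ($o{\left(R,c \right)} = - 3 \left(6 R + \frac{40}{7}\right) = - 3 \left(\frac{40}{7} + 6 R\right) = - \frac{120}{7} - 18 R$)
$- 3368 o{\left(-20,22 \right)} = - 3368 \left(- \frac{120}{7} - -360\right) = - 3368 \left(- \frac{120}{7} + 360\right) = \left(-3368\right) \frac{2400}{7} = - \frac{8083200}{7}$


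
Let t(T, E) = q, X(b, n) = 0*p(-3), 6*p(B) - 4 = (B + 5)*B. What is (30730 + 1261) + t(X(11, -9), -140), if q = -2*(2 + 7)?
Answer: 31973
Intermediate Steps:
p(B) = 2/3 + B*(5 + B)/6 (p(B) = 2/3 + ((B + 5)*B)/6 = 2/3 + ((5 + B)*B)/6 = 2/3 + (B*(5 + B))/6 = 2/3 + B*(5 + B)/6)
q = -18 (q = -2*9 = -18)
X(b, n) = 0 (X(b, n) = 0*(2/3 + (1/6)*(-3)**2 + (5/6)*(-3)) = 0*(2/3 + (1/6)*9 - 5/2) = 0*(2/3 + 3/2 - 5/2) = 0*(-1/3) = 0)
t(T, E) = -18
(30730 + 1261) + t(X(11, -9), -140) = (30730 + 1261) - 18 = 31991 - 18 = 31973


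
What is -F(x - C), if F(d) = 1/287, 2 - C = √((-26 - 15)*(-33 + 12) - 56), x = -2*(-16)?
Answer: -1/287 ≈ -0.0034843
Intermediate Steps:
x = 32
C = 2 - √805 (C = 2 - √((-26 - 15)*(-33 + 12) - 56) = 2 - √(-41*(-21) - 56) = 2 - √(861 - 56) = 2 - √805 ≈ -26.373)
F(d) = 1/287
-F(x - C) = -1*1/287 = -1/287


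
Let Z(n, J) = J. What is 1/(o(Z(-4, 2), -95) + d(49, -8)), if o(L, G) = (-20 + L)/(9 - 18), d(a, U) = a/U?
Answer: -8/33 ≈ -0.24242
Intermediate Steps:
o(L, G) = 20/9 - L/9 (o(L, G) = (-20 + L)/(-9) = (-20 + L)*(-1/9) = 20/9 - L/9)
1/(o(Z(-4, 2), -95) + d(49, -8)) = 1/((20/9 - 1/9*2) + 49/(-8)) = 1/((20/9 - 2/9) + 49*(-1/8)) = 1/(2 - 49/8) = 1/(-33/8) = -8/33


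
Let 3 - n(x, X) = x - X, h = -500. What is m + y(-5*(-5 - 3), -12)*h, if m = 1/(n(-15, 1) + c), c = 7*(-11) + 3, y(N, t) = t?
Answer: 329999/55 ≈ 6000.0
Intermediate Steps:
n(x, X) = 3 + X - x (n(x, X) = 3 - (x - X) = 3 + (X - x) = 3 + X - x)
c = -74 (c = -77 + 3 = -74)
m = -1/55 (m = 1/((3 + 1 - 1*(-15)) - 74) = 1/((3 + 1 + 15) - 74) = 1/(19 - 74) = 1/(-55) = -1/55 ≈ -0.018182)
m + y(-5*(-5 - 3), -12)*h = -1/55 - 12*(-500) = -1/55 + 6000 = 329999/55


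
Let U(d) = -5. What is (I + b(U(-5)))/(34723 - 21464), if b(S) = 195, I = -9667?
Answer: -9472/13259 ≈ -0.71438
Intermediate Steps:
(I + b(U(-5)))/(34723 - 21464) = (-9667 + 195)/(34723 - 21464) = -9472/13259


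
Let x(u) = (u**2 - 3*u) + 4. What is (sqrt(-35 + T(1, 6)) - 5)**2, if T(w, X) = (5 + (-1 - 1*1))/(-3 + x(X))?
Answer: (95 - I*sqrt(12578))**2/361 ≈ -9.8421 - 59.027*I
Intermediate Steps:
x(u) = 4 + u**2 - 3*u
T(w, X) = 3/(1 + X**2 - 3*X) (T(w, X) = (5 + (-1 - 1*1))/(-3 + (4 + X**2 - 3*X)) = (5 + (-1 - 1))/(1 + X**2 - 3*X) = (5 - 2)/(1 + X**2 - 3*X) = 3/(1 + X**2 - 3*X))
(sqrt(-35 + T(1, 6)) - 5)**2 = (sqrt(-35 + 3/(1 + 6**2 - 3*6)) - 5)**2 = (sqrt(-35 + 3/(1 + 36 - 18)) - 5)**2 = (sqrt(-35 + 3/19) - 5)**2 = (sqrt(-662/19) - 5)**2 = (I*sqrt(12578)/19 - 5)**2 = (-5 + I*sqrt(12578)/19)**2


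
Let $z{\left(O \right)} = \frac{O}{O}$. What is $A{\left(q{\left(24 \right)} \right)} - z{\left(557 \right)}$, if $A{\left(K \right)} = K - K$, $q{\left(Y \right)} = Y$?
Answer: $-1$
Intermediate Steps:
$z{\left(O \right)} = 1$
$A{\left(K \right)} = 0$
$A{\left(q{\left(24 \right)} \right)} - z{\left(557 \right)} = 0 - 1 = -1$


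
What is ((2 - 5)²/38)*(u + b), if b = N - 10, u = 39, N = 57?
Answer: 387/19 ≈ 20.368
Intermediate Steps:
b = 47 (b = 57 - 10 = 47)
((2 - 5)²/38)*(u + b) = ((2 - 5)²/38)*(39 + 47) = ((-3)²*(1/38))*86 = (9*(1/38))*86 = (9/38)*86 = 387/19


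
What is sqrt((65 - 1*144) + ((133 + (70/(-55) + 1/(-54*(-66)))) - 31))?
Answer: sqrt(851807)/198 ≈ 4.6613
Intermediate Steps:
sqrt((65 - 1*144) + ((133 + (70/(-55) + 1/(-54*(-66)))) - 31)) = sqrt((65 - 144) + ((133 + (70*(-1/55) - 1/54*(-1/66))) - 31)) = sqrt(-79 + ((133 + (-14/11 + 1/3564)) - 31)) = sqrt(-79 + ((133 - 4535/3564) - 31)) = sqrt(-79 + (469477/3564 - 31)) = sqrt(-79 + 358993/3564) = sqrt(77437/3564) = sqrt(851807)/198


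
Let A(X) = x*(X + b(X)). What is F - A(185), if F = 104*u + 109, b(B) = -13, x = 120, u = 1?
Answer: -20427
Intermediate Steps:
F = 213 (F = 104*1 + 109 = 104 + 109 = 213)
A(X) = -1560 + 120*X (A(X) = 120*(X - 13) = 120*(-13 + X) = -1560 + 120*X)
F - A(185) = 213 - (-1560 + 120*185) = 213 - (-1560 + 22200) = 213 - 1*20640 = 213 - 20640 = -20427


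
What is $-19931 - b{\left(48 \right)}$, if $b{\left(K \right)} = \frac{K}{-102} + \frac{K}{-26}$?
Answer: $- \frac{4404239}{221} \approx -19929.0$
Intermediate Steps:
$b{\left(K \right)} = - \frac{32 K}{663}$ ($b{\left(K \right)} = K \left(- \frac{1}{102}\right) + K \left(- \frac{1}{26}\right) = - \frac{K}{102} - \frac{K}{26} = - \frac{32 K}{663}$)
$-19931 - b{\left(48 \right)} = -19931 - \left(- \frac{32}{663}\right) 48 = -19931 - - \frac{512}{221} = -19931 + \frac{512}{221} = - \frac{4404239}{221}$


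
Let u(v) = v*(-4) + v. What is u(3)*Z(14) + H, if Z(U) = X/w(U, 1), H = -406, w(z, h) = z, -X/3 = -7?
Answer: -839/2 ≈ -419.50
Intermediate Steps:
X = 21 (X = -3*(-7) = 21)
u(v) = -3*v (u(v) = -4*v + v = -3*v)
Z(U) = 21/U
u(3)*Z(14) + H = (-3*3)*(21/14) - 406 = -189/14 - 406 = -9*3/2 - 406 = -27/2 - 406 = -839/2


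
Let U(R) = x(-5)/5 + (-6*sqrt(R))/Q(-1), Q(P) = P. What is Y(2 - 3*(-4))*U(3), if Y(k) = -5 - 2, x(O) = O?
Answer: 7 - 42*sqrt(3) ≈ -65.746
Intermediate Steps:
Y(k) = -7
U(R) = -1 + 6*sqrt(R) (U(R) = -5/5 - 6*sqrt(R)/(-1) = -5*1/5 - 6*sqrt(R)*(-1) = -1 + 6*sqrt(R))
Y(2 - 3*(-4))*U(3) = -7*(-1 + 6*sqrt(3)) = 7 - 42*sqrt(3)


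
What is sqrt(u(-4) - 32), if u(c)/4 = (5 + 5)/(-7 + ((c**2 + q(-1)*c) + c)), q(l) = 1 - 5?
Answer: 2*I*sqrt(3318)/21 ≈ 5.4859*I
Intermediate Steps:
q(l) = -4
u(c) = 40/(-7 + c**2 - 3*c) (u(c) = 4*((5 + 5)/(-7 + ((c**2 - 4*c) + c))) = 4*(10/(-7 + (c**2 - 3*c))) = 4*(10/(-7 + c**2 - 3*c)) = 40/(-7 + c**2 - 3*c))
sqrt(u(-4) - 32) = sqrt(40/(-7 + (-4)**2 - 3*(-4)) - 32) = sqrt(40/(-7 + 16 + 12) - 32) = sqrt(40/21 - 32) = sqrt(-632/21) = 2*I*sqrt(3318)/21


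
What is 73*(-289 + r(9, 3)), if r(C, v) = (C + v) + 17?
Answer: -18980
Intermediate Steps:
r(C, v) = 17 + C + v
73*(-289 + r(9, 3)) = 73*(-289 + (17 + 9 + 3)) = 73*(-289 + 29) = 73*(-260) = -18980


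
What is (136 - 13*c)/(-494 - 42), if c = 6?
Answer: -29/268 ≈ -0.10821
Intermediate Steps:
(136 - 13*c)/(-494 - 42) = (136 - 13*6)/(-494 - 42) = (136 - 78)/(-536) = 58*(-1/536) = -29/268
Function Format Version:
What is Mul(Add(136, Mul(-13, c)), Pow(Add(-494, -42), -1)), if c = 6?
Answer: Rational(-29, 268) ≈ -0.10821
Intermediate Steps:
Mul(Add(136, Mul(-13, c)), Pow(Add(-494, -42), -1)) = Mul(Add(136, Mul(-13, 6)), Pow(Add(-494, -42), -1)) = Mul(Add(136, -78), Pow(-536, -1)) = Mul(58, Rational(-1, 536)) = Rational(-29, 268)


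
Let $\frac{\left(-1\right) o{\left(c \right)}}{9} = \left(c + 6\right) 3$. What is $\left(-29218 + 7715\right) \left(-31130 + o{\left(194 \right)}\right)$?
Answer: $785504590$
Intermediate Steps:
$o{\left(c \right)} = -162 - 27 c$ ($o{\left(c \right)} = - 9 \left(c + 6\right) 3 = - 9 \left(6 + c\right) 3 = - 9 \left(18 + 3 c\right) = -162 - 27 c$)
$\left(-29218 + 7715\right) \left(-31130 + o{\left(194 \right)}\right) = \left(-29218 + 7715\right) \left(-31130 - 5400\right) = - 21503 \left(-31130 - 5400\right) = \left(-21503\right) \left(-36530\right) = 785504590$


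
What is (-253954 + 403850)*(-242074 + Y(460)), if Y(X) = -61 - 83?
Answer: -36307509328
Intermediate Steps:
Y(X) = -144
(-253954 + 403850)*(-242074 + Y(460)) = (-253954 + 403850)*(-242074 - 144) = 149896*(-242218) = -36307509328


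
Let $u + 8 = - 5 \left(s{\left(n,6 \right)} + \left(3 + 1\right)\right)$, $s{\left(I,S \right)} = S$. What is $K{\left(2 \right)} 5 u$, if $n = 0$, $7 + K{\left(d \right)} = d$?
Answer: $1450$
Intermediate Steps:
$K{\left(d \right)} = -7 + d$
$u = -58$ ($u = -8 - 5 \left(6 + \left(3 + 1\right)\right) = -8 - 5 \left(6 + 4\right) = -8 - 50 = -58$)
$K{\left(2 \right)} 5 u = \left(-7 + 2\right) 5 \left(-58\right) = \left(-5\right) 5 \left(-58\right) = \left(-25\right) \left(-58\right) = 1450$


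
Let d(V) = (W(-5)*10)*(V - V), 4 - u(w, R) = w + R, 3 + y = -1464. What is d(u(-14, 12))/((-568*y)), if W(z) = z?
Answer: 0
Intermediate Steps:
y = -1467 (y = -3 - 1464 = -1467)
u(w, R) = 4 - R - w (u(w, R) = 4 - (w + R) = 4 - (R + w) = 4 + (-R - w) = 4 - R - w)
d(V) = 0 (d(V) = (-5*10)*(V - V) = -50*0 = 0)
d(u(-14, 12))/((-568*y)) = 0/((-568*(-1467))) = 0/833256 = 0*(1/833256) = 0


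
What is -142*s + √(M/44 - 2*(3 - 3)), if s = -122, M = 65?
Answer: 17324 + √715/22 ≈ 17325.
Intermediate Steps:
-142*s + √(M/44 - 2*(3 - 3)) = -142*(-122) + √(65/44 - 2*(3 - 3)) = 17324 + √(65*(1/44) - 2*0) = 17324 + √(65/44 + 0) = 17324 + √(65/44) = 17324 + √715/22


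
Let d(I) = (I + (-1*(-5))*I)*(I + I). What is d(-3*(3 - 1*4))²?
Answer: 11664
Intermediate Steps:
d(I) = 12*I² (d(I) = (I + 5*I)*(2*I) = (6*I)*(2*I) = 12*I²)
d(-3*(3 - 1*4))² = (12*(-3*(3 - 1*4))²)² = (12*(-3*(3 - 4))²)² = (12*(-3*(-1))²)² = (12*3²)² = (12*9)² = 108² = 11664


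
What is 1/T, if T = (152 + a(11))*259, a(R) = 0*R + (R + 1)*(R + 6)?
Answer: 1/92204 ≈ 1.0846e-5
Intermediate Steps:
a(R) = (1 + R)*(6 + R) (a(R) = 0 + (1 + R)*(6 + R) = (1 + R)*(6 + R))
T = 92204 (T = (152 + (6 + 11**2 + 7*11))*259 = (152 + (6 + 121 + 77))*259 = (152 + 204)*259 = 356*259 = 92204)
1/T = 1/92204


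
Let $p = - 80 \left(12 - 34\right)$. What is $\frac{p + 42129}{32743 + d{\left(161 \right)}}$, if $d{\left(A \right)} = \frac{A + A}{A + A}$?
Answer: $\frac{43889}{32744} \approx 1.3404$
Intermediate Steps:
$d{\left(A \right)} = 1$ ($d{\left(A \right)} = \frac{2 A}{2 A} = 2 A \frac{1}{2 A} = 1$)
$p = 1760$ ($p = \left(-80\right) \left(-22\right) = 1760$)
$\frac{p + 42129}{32743 + d{\left(161 \right)}} = \frac{1760 + 42129}{32743 + 1} = \frac{43889}{32744}$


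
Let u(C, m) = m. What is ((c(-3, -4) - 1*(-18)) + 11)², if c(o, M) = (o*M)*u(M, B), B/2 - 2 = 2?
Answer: 15625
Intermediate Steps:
B = 8 (B = 4 + 2*2 = 4 + 4 = 8)
c(o, M) = 8*M*o (c(o, M) = (o*M)*8 = (M*o)*8 = 8*M*o)
((c(-3, -4) - 1*(-18)) + 11)² = ((8*(-4)*(-3) - 1*(-18)) + 11)² = ((96 + 18) + 11)² = (114 + 11)² = 125² = 15625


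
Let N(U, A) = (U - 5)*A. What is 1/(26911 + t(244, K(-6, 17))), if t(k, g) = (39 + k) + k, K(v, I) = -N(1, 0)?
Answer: 1/27438 ≈ 3.6446e-5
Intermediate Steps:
N(U, A) = A*(-5 + U) (N(U, A) = (-5 + U)*A = A*(-5 + U))
K(v, I) = 0 (K(v, I) = -0*(-5 + 1) = -0*(-4) = -1*0 = 0)
t(k, g) = 39 + 2*k
1/(26911 + t(244, K(-6, 17))) = 1/(26911 + (39 + 2*244)) = 1/(26911 + (39 + 488)) = 1/(26911 + 527) = 1/27438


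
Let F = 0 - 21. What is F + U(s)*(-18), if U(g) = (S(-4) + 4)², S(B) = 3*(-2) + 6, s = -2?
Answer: -309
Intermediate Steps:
S(B) = 0 (S(B) = -6 + 6 = 0)
U(g) = 16 (U(g) = (0 + 4)² = 4² = 16)
F = -21
F + U(s)*(-18) = -21 + 16*(-18) = -21 - 288 = -309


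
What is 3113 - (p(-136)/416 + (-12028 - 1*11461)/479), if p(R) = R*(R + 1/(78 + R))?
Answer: 4503841729/1444664 ≈ 3117.6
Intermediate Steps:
3113 - (p(-136)/416 + (-12028 - 1*11461)/479) = 3113 - (-136*(1 + (-136)² + 78*(-136))/(78 - 136)/416 + (-12028 - 1*11461)/479) = 3113 - (-136*(1 + 18496 - 10608)/(-58)*(1/416) + (-12028 - 11461)*(1/479)) = 3113 - (-136*(-1/58)*7889*(1/416) - 23489*1/479) = 3113 - ((536452/29)*(1/416) - 23489/479) = 3113 - (134113/3016 - 23489/479) = 3113 - 1*(-6602697/1444664) = 3113 + 6602697/1444664 = 4503841729/1444664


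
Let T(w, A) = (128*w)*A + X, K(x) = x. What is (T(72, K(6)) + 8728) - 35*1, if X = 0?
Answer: 63989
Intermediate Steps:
T(w, A) = 128*A*w (T(w, A) = (128*w)*A + 0 = 128*A*w + 0 = 128*A*w)
(T(72, K(6)) + 8728) - 35*1 = (128*6*72 + 8728) - 35*1 = (55296 + 8728) - 35 = 64024 - 35 = 63989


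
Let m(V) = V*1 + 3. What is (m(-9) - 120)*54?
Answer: -6804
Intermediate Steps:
m(V) = 3 + V (m(V) = V + 3 = 3 + V)
(m(-9) - 120)*54 = ((3 - 9) - 120)*54 = (-6 - 120)*54 = -126*54 = -6804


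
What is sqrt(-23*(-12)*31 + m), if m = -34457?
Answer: I*sqrt(25901) ≈ 160.94*I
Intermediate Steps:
sqrt(-23*(-12)*31 + m) = sqrt(-23*(-12)*31 - 34457) = sqrt(276*31 - 34457) = sqrt(8556 - 34457) = sqrt(-25901) = I*sqrt(25901)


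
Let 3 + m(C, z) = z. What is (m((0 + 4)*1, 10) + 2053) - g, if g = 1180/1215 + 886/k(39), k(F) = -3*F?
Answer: 6528394/3159 ≈ 2066.6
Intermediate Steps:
m(C, z) = -3 + z
g = -20854/3159 (g = 1180/1215 + 886/((-3*39)) = 1180*(1/1215) + 886/(-117) = 236/243 + 886*(-1/117) = 236/243 - 886/117 = -20854/3159 ≈ -6.6015)
(m((0 + 4)*1, 10) + 2053) - g = ((-3 + 10) + 2053) - 1*(-20854/3159) = (7 + 2053) + 20854/3159 = 2060 + 20854/3159 = 6528394/3159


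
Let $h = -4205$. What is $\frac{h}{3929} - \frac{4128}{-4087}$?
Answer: $- \frac{966923}{16057823} \approx -0.060215$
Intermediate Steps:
$\frac{h}{3929} - \frac{4128}{-4087} = - \frac{4205}{3929} - \frac{4128}{-4087} = \left(-4205\right) \frac{1}{3929} - - \frac{4128}{4087} = - \frac{4205}{3929} + \frac{4128}{4087} = - \frac{966923}{16057823}$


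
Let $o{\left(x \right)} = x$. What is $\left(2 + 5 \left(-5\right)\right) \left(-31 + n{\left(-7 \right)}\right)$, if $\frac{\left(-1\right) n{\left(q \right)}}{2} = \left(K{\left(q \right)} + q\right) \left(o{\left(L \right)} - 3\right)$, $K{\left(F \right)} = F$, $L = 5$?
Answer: $-575$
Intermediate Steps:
$n{\left(q \right)} = - 8 q$ ($n{\left(q \right)} = - 2 \left(q + q\right) \left(5 - 3\right) = - 2 \cdot 2 q 2 = - 2 \cdot 4 q = - 8 q$)
$\left(2 + 5 \left(-5\right)\right) \left(-31 + n{\left(-7 \right)}\right) = \left(2 + 5 \left(-5\right)\right) \left(-31 - -56\right) = \left(2 - 25\right) \left(-31 + 56\right) = \left(-23\right) 25 = -575$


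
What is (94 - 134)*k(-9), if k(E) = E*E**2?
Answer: 29160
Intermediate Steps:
k(E) = E**3
(94 - 134)*k(-9) = (94 - 134)*(-9)**3 = -40*(-729) = 29160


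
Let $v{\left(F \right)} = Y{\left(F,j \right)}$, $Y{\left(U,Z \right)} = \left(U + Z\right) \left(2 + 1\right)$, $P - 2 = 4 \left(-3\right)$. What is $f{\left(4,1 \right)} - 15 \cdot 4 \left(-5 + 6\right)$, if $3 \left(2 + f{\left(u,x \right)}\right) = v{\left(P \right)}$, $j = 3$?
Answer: $-69$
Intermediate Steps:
$P = -10$ ($P = 2 + 4 \left(-3\right) = 2 - 12 = -10$)
$Y{\left(U,Z \right)} = 3 U + 3 Z$ ($Y{\left(U,Z \right)} = \left(U + Z\right) 3 = 3 U + 3 Z$)
$v{\left(F \right)} = 9 + 3 F$ ($v{\left(F \right)} = 3 F + 3 \cdot 3 = 3 F + 9 = 9 + 3 F$)
$f{\left(u,x \right)} = -9$ ($f{\left(u,x \right)} = -2 + \frac{9 + 3 \left(-10\right)}{3} = -2 + \frac{9 - 30}{3} = -2 + \frac{1}{3} \left(-21\right) = -2 - 7 = -9$)
$f{\left(4,1 \right)} - 15 \cdot 4 \left(-5 + 6\right) = -9 - 15 \cdot 4 \left(-5 + 6\right) = -9 - 15 \cdot 4 \cdot 1 = -9 - 60 = -69$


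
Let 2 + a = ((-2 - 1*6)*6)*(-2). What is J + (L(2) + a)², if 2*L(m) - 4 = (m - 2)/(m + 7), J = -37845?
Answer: -28629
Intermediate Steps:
L(m) = 2 + (-2 + m)/(2*(7 + m)) (L(m) = 2 + ((m - 2)/(m + 7))/2 = 2 + ((-2 + m)/(7 + m))/2 = 2 + (-2 + m)/(2*(7 + m)))
a = 94 (a = -2 + ((-2 - 1*6)*6)*(-2) = -2 + ((-2 - 6)*6)*(-2) = -2 - 8*6*(-2) = -2 - 48*(-2) = -2 + 96 = 94)
J + (L(2) + a)² = -37845 + ((26 + 5*2)/(2*(7 + 2)) + 94)² = -37845 + ((½)*(26 + 10)/9 + 94)² = -37845 + ((½)*(⅑)*36 + 94)² = -37845 + (2 + 94)² = -37845 + 96² = -37845 + 9216 = -28629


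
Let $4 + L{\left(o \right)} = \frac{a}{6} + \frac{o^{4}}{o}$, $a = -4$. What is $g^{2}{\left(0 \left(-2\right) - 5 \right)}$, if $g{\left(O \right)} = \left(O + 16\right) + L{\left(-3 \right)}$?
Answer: $\frac{3844}{9} \approx 427.11$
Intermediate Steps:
$L{\left(o \right)} = - \frac{14}{3} + o^{3}$ ($L{\left(o \right)} = -4 + \left(- \frac{4}{6} + \frac{o^{4}}{o}\right) = -4 + \left(\left(-4\right) \frac{1}{6} + o^{3}\right) = -4 + \left(- \frac{2}{3} + o^{3}\right) = - \frac{14}{3} + o^{3}$)
$g{\left(O \right)} = - \frac{47}{3} + O$ ($g{\left(O \right)} = \left(O + 16\right) + \left(- \frac{14}{3} + \left(-3\right)^{3}\right) = \left(16 + O\right) - \frac{95}{3} = - \frac{47}{3} + O$)
$g^{2}{\left(0 \left(-2\right) - 5 \right)} = \left(- \frac{47}{3} + \left(0 \left(-2\right) - 5\right)\right)^{2} = \left(- \frac{47}{3} + \left(0 - 5\right)\right)^{2} = \left(- \frac{47}{3} - 5\right)^{2} = \left(- \frac{62}{3}\right)^{2} = \frac{3844}{9}$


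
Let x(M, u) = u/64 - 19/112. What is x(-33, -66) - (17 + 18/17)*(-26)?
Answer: 1783395/3808 ≈ 468.33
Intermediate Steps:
x(M, u) = -19/112 + u/64 (x(M, u) = u*(1/64) - 19*1/112 = u/64 - 19/112 = -19/112 + u/64)
x(-33, -66) - (17 + 18/17)*(-26) = (-19/112 + (1/64)*(-66)) - (17 + 18/17)*(-26) = (-19/112 - 33/32) - (17 + 18*(1/17))*(-26) = -269/224 - (17 + 18/17)*(-26) = -269/224 - 307*(-26)/17 = -269/224 - 1*(-7982/17) = -269/224 + 7982/17 = 1783395/3808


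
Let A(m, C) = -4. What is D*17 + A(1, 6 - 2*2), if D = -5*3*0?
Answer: -4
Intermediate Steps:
D = 0 (D = -15*0 = 0)
D*17 + A(1, 6 - 2*2) = 0*17 - 4 = 0 - 4 = -4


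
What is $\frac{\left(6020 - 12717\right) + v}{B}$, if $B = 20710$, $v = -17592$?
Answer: $- \frac{24289}{20710} \approx -1.1728$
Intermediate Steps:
$\frac{\left(6020 - 12717\right) + v}{B} = \frac{\left(6020 - 12717\right) - 17592}{20710} = \left(\left(6020 - 12717\right) - 17592\right) \frac{1}{20710} = \left(-6697 - 17592\right) \frac{1}{20710} = \left(-24289\right) \frac{1}{20710} = - \frac{24289}{20710}$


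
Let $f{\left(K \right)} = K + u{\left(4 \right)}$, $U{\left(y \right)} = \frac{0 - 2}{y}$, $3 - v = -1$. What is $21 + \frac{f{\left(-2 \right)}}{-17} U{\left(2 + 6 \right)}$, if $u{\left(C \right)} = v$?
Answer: $\frac{715}{34} \approx 21.029$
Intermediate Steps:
$v = 4$ ($v = 3 - -1 = 3 + 1 = 4$)
$u{\left(C \right)} = 4$
$U{\left(y \right)} = - \frac{2}{y}$ ($U{\left(y \right)} = \frac{0 - 2}{y} = - \frac{2}{y}$)
$f{\left(K \right)} = 4 + K$ ($f{\left(K \right)} = K + 4 = 4 + K$)
$21 + \frac{f{\left(-2 \right)}}{-17} U{\left(2 + 6 \right)} = 21 + \frac{4 - 2}{-17} \left(- \frac{2}{2 + 6}\right) = 21 + 2 \left(- \frac{1}{17}\right) \left(- \frac{2}{8}\right) = 21 - \frac{2 \left(\left(-2\right) \frac{1}{8}\right)}{17} = 21 - - \frac{1}{34} = 21 + \frac{1}{34} = \frac{715}{34}$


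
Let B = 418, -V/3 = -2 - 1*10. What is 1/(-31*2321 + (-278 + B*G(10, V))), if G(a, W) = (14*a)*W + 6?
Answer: 1/2036999 ≈ 4.9092e-7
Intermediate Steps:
V = 36 (V = -3*(-2 - 1*10) = -3*(-2 - 10) = -3*(-12) = 36)
G(a, W) = 6 + 14*W*a (G(a, W) = 14*W*a + 6 = 6 + 14*W*a)
1/(-31*2321 + (-278 + B*G(10, V))) = 1/(-31*2321 + (-278 + 418*(6 + 14*36*10))) = 1/(-71951 + (-278 + 418*(6 + 5040))) = 1/(-71951 + (-278 + 418*5046)) = 1/(-71951 + (-278 + 2109228)) = 1/(-71951 + 2108950) = 1/2036999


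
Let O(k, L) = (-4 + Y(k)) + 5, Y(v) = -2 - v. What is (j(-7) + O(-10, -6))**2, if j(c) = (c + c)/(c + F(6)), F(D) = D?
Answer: 529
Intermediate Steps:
j(c) = 2*c/(6 + c) (j(c) = (c + c)/(c + 6) = (2*c)/(6 + c) = 2*c/(6 + c))
O(k, L) = -1 - k (O(k, L) = (-4 + (-2 - k)) + 5 = (-6 - k) + 5 = -1 - k)
(j(-7) + O(-10, -6))**2 = (2*(-7)/(6 - 7) + (-1 - 1*(-10)))**2 = (2*(-7)/(-1) + (-1 + 10))**2 = (2*(-7)*(-1) + 9)**2 = (14 + 9)**2 = 23**2 = 529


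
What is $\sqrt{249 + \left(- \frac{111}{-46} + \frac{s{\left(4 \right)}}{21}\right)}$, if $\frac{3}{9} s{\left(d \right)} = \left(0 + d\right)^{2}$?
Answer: $\frac{\sqrt{26304502}}{322} \approx 15.928$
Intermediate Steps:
$s{\left(d \right)} = 3 d^{2}$ ($s{\left(d \right)} = 3 \left(0 + d\right)^{2} = 3 d^{2}$)
$\sqrt{249 + \left(- \frac{111}{-46} + \frac{s{\left(4 \right)}}{21}\right)} = \sqrt{249 + \left(- \frac{111}{-46} + \frac{3 \cdot 4^{2}}{21}\right)} = \sqrt{249 + \left(\left(-111\right) \left(- \frac{1}{46}\right) + 3 \cdot 16 \cdot \frac{1}{21}\right)} = \sqrt{249 + \left(\frac{111}{46} + 48 \cdot \frac{1}{21}\right)} = \sqrt{249 + \left(\frac{111}{46} + \frac{16}{7}\right)} = \sqrt{249 + \frac{1513}{322}} = \sqrt{\frac{81691}{322}} = \frac{\sqrt{26304502}}{322}$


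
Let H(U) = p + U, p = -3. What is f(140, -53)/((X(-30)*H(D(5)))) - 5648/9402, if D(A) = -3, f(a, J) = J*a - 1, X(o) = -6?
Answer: -11662595/56412 ≈ -206.74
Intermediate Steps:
f(a, J) = -1 + J*a
H(U) = -3 + U
f(140, -53)/((X(-30)*H(D(5)))) - 5648/9402 = (-1 - 53*140)/((-6*(-3 - 3))) - 5648/9402 = (-1 - 7420)/((-6*(-6))) - 5648*1/9402 = -7421/36 - 2824/4701 = -11662595/56412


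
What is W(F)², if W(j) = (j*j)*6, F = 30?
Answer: 29160000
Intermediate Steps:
W(j) = 6*j² (W(j) = j²*6 = 6*j²)
W(F)² = (6*30²)² = (6*900)² = 5400² = 29160000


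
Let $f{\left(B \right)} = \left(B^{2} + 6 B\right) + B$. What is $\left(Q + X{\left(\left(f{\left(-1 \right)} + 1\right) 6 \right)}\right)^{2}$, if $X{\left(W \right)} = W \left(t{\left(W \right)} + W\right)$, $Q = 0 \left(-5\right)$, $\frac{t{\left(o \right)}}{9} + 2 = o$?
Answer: $91011600$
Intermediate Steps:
$t{\left(o \right)} = -18 + 9 o$
$f{\left(B \right)} = B^{2} + 7 B$
$Q = 0$
$X{\left(W \right)} = W \left(-18 + 10 W\right)$ ($X{\left(W \right)} = W \left(\left(-18 + 9 W\right) + W\right) = W \left(-18 + 10 W\right)$)
$\left(Q + X{\left(\left(f{\left(-1 \right)} + 1\right) 6 \right)}\right)^{2} = \left(0 + 2 \left(- (7 - 1) + 1\right) 6 \left(-9 + 5 \left(- (7 - 1) + 1\right) 6\right)\right)^{2} = \left(0 + 2 \left(\left(-1\right) 6 + 1\right) 6 \left(-9 + 5 \left(\left(-1\right) 6 + 1\right) 6\right)\right)^{2} = \left(0 + 2 \left(-6 + 1\right) 6 \left(-9 + 5 \left(-6 + 1\right) 6\right)\right)^{2} = \left(0 + 2 \left(\left(-5\right) 6\right) \left(-9 + 5 \left(\left(-5\right) 6\right)\right)\right)^{2} = \left(0 + 2 \left(-30\right) \left(-9 + 5 \left(-30\right)\right)\right)^{2} = \left(0 + 2 \left(-30\right) \left(-9 - 150\right)\right)^{2} = \left(0 + 2 \left(-30\right) \left(-159\right)\right)^{2} = \left(0 + 9540\right)^{2} = 9540^{2} = 91011600$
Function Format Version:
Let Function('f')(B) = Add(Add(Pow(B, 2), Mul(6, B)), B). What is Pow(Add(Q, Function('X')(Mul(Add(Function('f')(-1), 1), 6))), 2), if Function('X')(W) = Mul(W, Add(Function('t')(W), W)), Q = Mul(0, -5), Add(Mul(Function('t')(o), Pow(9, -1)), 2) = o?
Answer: 91011600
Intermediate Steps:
Function('t')(o) = Add(-18, Mul(9, o))
Function('f')(B) = Add(Pow(B, 2), Mul(7, B))
Q = 0
Function('X')(W) = Mul(W, Add(-18, Mul(10, W))) (Function('X')(W) = Mul(W, Add(Add(-18, Mul(9, W)), W)) = Mul(W, Add(-18, Mul(10, W))))
Pow(Add(Q, Function('X')(Mul(Add(Function('f')(-1), 1), 6))), 2) = Pow(Add(0, Mul(2, Mul(Add(Mul(-1, Add(7, -1)), 1), 6), Add(-9, Mul(5, Mul(Add(Mul(-1, Add(7, -1)), 1), 6))))), 2) = Pow(Add(0, Mul(2, Mul(Add(Mul(-1, 6), 1), 6), Add(-9, Mul(5, Mul(Add(Mul(-1, 6), 1), 6))))), 2) = Pow(Add(0, Mul(2, Mul(Add(-6, 1), 6), Add(-9, Mul(5, Mul(Add(-6, 1), 6))))), 2) = Pow(Add(0, Mul(2, Mul(-5, 6), Add(-9, Mul(5, Mul(-5, 6))))), 2) = Pow(Add(0, Mul(2, -30, Add(-9, Mul(5, -30)))), 2) = Pow(Add(0, Mul(2, -30, Add(-9, -150))), 2) = Pow(Add(0, Mul(2, -30, -159)), 2) = Pow(Add(0, 9540), 2) = Pow(9540, 2) = 91011600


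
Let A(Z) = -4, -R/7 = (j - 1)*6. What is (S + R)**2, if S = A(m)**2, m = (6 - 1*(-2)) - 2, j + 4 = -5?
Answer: 190096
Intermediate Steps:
j = -9 (j = -4 - 5 = -9)
m = 6 (m = (6 + 2) - 2 = 8 - 2 = 6)
R = 420 (R = -7*(-9 - 1)*6 = -(-70)*6 = -7*(-60) = 420)
S = 16 (S = (-4)**2 = 16)
(S + R)**2 = (16 + 420)**2 = 436**2 = 190096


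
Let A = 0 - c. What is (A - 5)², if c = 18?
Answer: 529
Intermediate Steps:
A = -18 (A = 0 - 1*18 = 0 - 18 = -18)
(A - 5)² = (-18 - 5)² = (-23)² = 529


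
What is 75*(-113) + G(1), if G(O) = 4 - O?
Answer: -8472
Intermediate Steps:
75*(-113) + G(1) = 75*(-113) + (4 - 1*1) = -8475 + (4 - 1) = -8475 + 3 = -8472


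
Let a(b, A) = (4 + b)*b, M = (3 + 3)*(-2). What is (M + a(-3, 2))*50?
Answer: -750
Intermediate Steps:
M = -12 (M = 6*(-2) = -12)
a(b, A) = b*(4 + b)
(M + a(-3, 2))*50 = (-12 - 3*(4 - 3))*50 = (-12 - 3*1)*50 = (-12 - 3)*50 = -15*50 = -750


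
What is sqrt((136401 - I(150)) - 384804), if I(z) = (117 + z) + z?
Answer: 2*I*sqrt(62205) ≈ 498.82*I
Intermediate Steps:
I(z) = 117 + 2*z
sqrt((136401 - I(150)) - 384804) = sqrt((136401 - (117 + 2*150)) - 384804) = sqrt((136401 - (117 + 300)) - 384804) = sqrt((136401 - 1*417) - 384804) = sqrt((136401 - 417) - 384804) = sqrt(135984 - 384804) = sqrt(-248820) = 2*I*sqrt(62205)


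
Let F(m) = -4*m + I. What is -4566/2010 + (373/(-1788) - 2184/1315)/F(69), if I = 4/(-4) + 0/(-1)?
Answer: -98831526839/43636291980 ≈ -2.2649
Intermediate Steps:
I = -1 (I = 4*(-1/4) + 0*(-1) = -1 + 0 = -1)
F(m) = -1 - 4*m (F(m) = -4*m - 1 = -1 - 4*m)
-4566/2010 + (373/(-1788) - 2184/1315)/F(69) = -4566/2010 + (373/(-1788) - 2184/1315)/(-1 - 4*69) = -4566*1/2010 + (373*(-1/1788) - 2184*1/1315)/(-1 - 276) = -761/335 + (-373/1788 - 2184/1315)/(-277) = -761/335 - 4395487/2351220*(-1/277) = -761/335 + 4395487/651287940 = -98831526839/43636291980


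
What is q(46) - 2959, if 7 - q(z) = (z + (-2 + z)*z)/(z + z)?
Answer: -5949/2 ≈ -2974.5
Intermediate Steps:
q(z) = 7 - (z + z*(-2 + z))/(2*z) (q(z) = 7 - (z + (-2 + z)*z)/(z + z) = 7 - (z + z*(-2 + z))/(2*z))
q(46) - 2959 = (15/2 - ½*46) - 2959 = (15/2 - 23) - 2959 = -31/2 - 2959 = -5949/2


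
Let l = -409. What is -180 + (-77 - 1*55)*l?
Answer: 53808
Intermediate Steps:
-180 + (-77 - 1*55)*l = -180 + (-77 - 1*55)*(-409) = -180 + (-77 - 55)*(-409) = -180 - 132*(-409) = -180 + 53988 = 53808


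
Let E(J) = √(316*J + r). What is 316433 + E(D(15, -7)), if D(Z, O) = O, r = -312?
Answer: 316433 + 2*I*√631 ≈ 3.1643e+5 + 50.239*I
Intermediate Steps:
E(J) = √(-312 + 316*J) (E(J) = √(316*J - 312) = √(-312 + 316*J))
316433 + E(D(15, -7)) = 316433 + 2*√(-78 + 79*(-7)) = 316433 + 2*√(-78 - 553) = 316433 + 2*√(-631) = 316433 + 2*(I*√631) = 316433 + 2*I*√631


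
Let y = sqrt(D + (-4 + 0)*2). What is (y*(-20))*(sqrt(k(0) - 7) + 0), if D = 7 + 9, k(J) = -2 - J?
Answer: -120*I*sqrt(2) ≈ -169.71*I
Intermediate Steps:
D = 16
y = 2*sqrt(2) (y = sqrt(16 + (-4 + 0)*2) = sqrt(16 - 4*2) = sqrt(16 - 8) = sqrt(8) = 2*sqrt(2) ≈ 2.8284)
(y*(-20))*(sqrt(k(0) - 7) + 0) = ((2*sqrt(2))*(-20))*(sqrt((-2 - 1*0) - 7) + 0) = (-40*sqrt(2))*(sqrt((-2 + 0) - 7) + 0) = (-40*sqrt(2))*(sqrt(-2 - 7) + 0) = (-40*sqrt(2))*(sqrt(-9) + 0) = (-40*sqrt(2))*(3*I + 0) = (-40*sqrt(2))*(3*I) = -120*I*sqrt(2)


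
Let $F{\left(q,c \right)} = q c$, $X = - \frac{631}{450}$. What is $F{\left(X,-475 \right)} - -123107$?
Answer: $\frac{2227915}{18} \approx 1.2377 \cdot 10^{5}$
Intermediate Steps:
$X = - \frac{631}{450}$ ($X = \left(-631\right) \frac{1}{450} = - \frac{631}{450} \approx -1.4022$)
$F{\left(q,c \right)} = c q$
$F{\left(X,-475 \right)} - -123107 = \left(-475\right) \left(- \frac{631}{450}\right) - -123107 = \frac{11989}{18} + 123107 = \frac{2227915}{18}$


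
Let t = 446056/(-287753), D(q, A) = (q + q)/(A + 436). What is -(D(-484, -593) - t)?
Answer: -348575696/45177221 ≈ -7.7157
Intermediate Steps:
D(q, A) = 2*q/(436 + A) (D(q, A) = (2*q)/(436 + A) = 2*q/(436 + A))
t = -446056/287753 (t = 446056*(-1/287753) = -446056/287753 ≈ -1.5501)
-(D(-484, -593) - t) = -(2*(-484)/(436 - 593) - 1*(-446056/287753)) = -(2*(-484)/(-157) + 446056/287753) = -(2*(-484)*(-1/157) + 446056/287753) = -(968/157 + 446056/287753) = -1*348575696/45177221 = -348575696/45177221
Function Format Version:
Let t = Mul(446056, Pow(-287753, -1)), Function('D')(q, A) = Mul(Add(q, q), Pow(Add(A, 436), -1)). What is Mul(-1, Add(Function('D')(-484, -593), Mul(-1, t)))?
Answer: Rational(-348575696, 45177221) ≈ -7.7157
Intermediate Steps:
Function('D')(q, A) = Mul(2, q, Pow(Add(436, A), -1)) (Function('D')(q, A) = Mul(Mul(2, q), Pow(Add(436, A), -1)) = Mul(2, q, Pow(Add(436, A), -1)))
t = Rational(-446056, 287753) (t = Mul(446056, Rational(-1, 287753)) = Rational(-446056, 287753) ≈ -1.5501)
Mul(-1, Add(Function('D')(-484, -593), Mul(-1, t))) = Mul(-1, Add(Mul(2, -484, Pow(Add(436, -593), -1)), Mul(-1, Rational(-446056, 287753)))) = Mul(-1, Add(Mul(2, -484, Pow(-157, -1)), Rational(446056, 287753))) = Mul(-1, Add(Mul(2, -484, Rational(-1, 157)), Rational(446056, 287753))) = Mul(-1, Add(Rational(968, 157), Rational(446056, 287753))) = Mul(-1, Rational(348575696, 45177221)) = Rational(-348575696, 45177221)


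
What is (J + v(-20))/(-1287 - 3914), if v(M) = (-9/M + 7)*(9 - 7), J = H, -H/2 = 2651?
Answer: 7553/7430 ≈ 1.0166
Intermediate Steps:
H = -5302 (H = -2*2651 = -5302)
J = -5302
v(M) = 14 - 18/M (v(M) = (7 - 9/M)*2 = 14 - 18/M)
(J + v(-20))/(-1287 - 3914) = (-5302 + (14 - 18/(-20)))/(-1287 - 3914) = (-5302 + (14 - 18*(-1/20)))/(-5201) = (-5302 + (14 + 9/10))*(-1/5201) = (-5302 + 149/10)*(-1/5201) = -52871/10*(-1/5201) = 7553/7430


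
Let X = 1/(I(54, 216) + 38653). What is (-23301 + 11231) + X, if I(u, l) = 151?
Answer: -468364279/38804 ≈ -12070.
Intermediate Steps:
X = 1/38804 (X = 1/(151 + 38653) = 1/38804 ≈ 2.5771e-5)
(-23301 + 11231) + X = (-23301 + 11231) + 1/38804 = -12070 + 1/38804 = -468364279/38804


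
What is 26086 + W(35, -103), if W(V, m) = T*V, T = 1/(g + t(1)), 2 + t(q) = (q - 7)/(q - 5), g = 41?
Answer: 2113036/81 ≈ 26087.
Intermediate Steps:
t(q) = -2 + (-7 + q)/(-5 + q) (t(q) = -2 + (q - 7)/(q - 5) = -2 + (-7 + q)/(-5 + q))
T = 2/81 (T = 1/(41 + (3 - 1*1)/(-5 + 1)) = 1/(41 + (3 - 1)/(-4)) = 1/(41 - ¼*2) = 1/(41 - ½) = 1/(81/2) = 2/81 ≈ 0.024691)
W(V, m) = 2*V/81
26086 + W(35, -103) = 26086 + (2/81)*35 = 26086 + 70/81 = 2113036/81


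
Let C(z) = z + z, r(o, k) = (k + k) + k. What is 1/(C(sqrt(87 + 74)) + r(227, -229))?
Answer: -687/471325 - 2*sqrt(161)/471325 ≈ -0.0015114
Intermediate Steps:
r(o, k) = 3*k (r(o, k) = 2*k + k = 3*k)
C(z) = 2*z
1/(C(sqrt(87 + 74)) + r(227, -229)) = 1/(2*sqrt(87 + 74) + 3*(-229)) = 1/(2*sqrt(161) - 687) = 1/(-687 + 2*sqrt(161))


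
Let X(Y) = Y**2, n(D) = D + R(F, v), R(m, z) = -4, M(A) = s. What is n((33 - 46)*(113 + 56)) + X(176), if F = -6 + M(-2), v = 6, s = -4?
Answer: 28775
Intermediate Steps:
M(A) = -4
F = -10 (F = -6 - 4 = -10)
n(D) = -4 + D (n(D) = D - 4 = -4 + D)
n((33 - 46)*(113 + 56)) + X(176) = (-4 + (33 - 46)*(113 + 56)) + 176**2 = (-4 - 13*169) + 30976 = (-4 - 2197) + 30976 = -2201 + 30976 = 28775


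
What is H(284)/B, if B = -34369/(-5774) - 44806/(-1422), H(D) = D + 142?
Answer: 1748863764/153791281 ≈ 11.372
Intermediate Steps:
H(D) = 142 + D
B = 153791281/4105314 (B = -34369*(-1/5774) - 44806*(-1/1422) = 34369/5774 + 22403/711 = 153791281/4105314 ≈ 37.461)
H(284)/B = (142 + 284)/(153791281/4105314) = 426*(4105314/153791281) = 1748863764/153791281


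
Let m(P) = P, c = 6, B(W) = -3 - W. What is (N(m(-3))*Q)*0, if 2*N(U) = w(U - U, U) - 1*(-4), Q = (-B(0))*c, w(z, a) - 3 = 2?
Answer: 0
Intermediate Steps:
w(z, a) = 5 (w(z, a) = 3 + 2 = 5)
Q = 18 (Q = -(-3 - 1*0)*6 = -(-3 + 0)*6 = -1*(-3)*6 = 3*6 = 18)
N(U) = 9/2 (N(U) = (5 - 1*(-4))/2 = (5 + 4)/2 = (½)*9 = 9/2)
(N(m(-3))*Q)*0 = ((9/2)*18)*0 = 81*0 = 0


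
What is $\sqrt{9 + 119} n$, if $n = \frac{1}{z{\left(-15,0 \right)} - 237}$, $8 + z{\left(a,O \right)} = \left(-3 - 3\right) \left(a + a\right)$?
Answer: $- \frac{8 \sqrt{2}}{65} \approx -0.17406$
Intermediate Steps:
$z{\left(a,O \right)} = -8 - 12 a$ ($z{\left(a,O \right)} = -8 + \left(-3 - 3\right) \left(a + a\right) = -8 - 6 \cdot 2 a = -8 - 12 a$)
$n = - \frac{1}{65}$ ($n = \frac{1}{\left(-8 - -180\right) - 237} = \frac{1}{\left(-8 + 180\right) - 237} = \frac{1}{172 - 237} = \frac{1}{-65} = - \frac{1}{65} \approx -0.015385$)
$\sqrt{9 + 119} n = \sqrt{9 + 119} \left(- \frac{1}{65}\right) = \sqrt{128} \left(- \frac{1}{65}\right) = 8 \sqrt{2} \left(- \frac{1}{65}\right) = - \frac{8 \sqrt{2}}{65}$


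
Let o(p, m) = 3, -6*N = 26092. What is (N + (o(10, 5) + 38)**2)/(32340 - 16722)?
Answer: -8003/46854 ≈ -0.17081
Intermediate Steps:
N = -13046/3 (N = -1/6*26092 = -13046/3 ≈ -4348.7)
(N + (o(10, 5) + 38)**2)/(32340 - 16722) = (-13046/3 + (3 + 38)**2)/(32340 - 16722) = (-13046/3 + 41**2)/15618 = (-13046/3 + 1681)*(1/15618) = -8003/3*1/15618 = -8003/46854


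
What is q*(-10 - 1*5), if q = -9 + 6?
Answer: 45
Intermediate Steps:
q = -3
q*(-10 - 1*5) = -3*(-10 - 1*5) = -3*(-10 - 5) = -3*(-15) = 45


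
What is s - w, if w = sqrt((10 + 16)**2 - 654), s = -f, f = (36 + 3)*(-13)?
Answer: 507 - sqrt(22) ≈ 502.31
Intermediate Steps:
f = -507 (f = 39*(-13) = -507)
s = 507 (s = -1*(-507) = 507)
w = sqrt(22) (w = sqrt(26**2 - 654) = sqrt(676 - 654) = sqrt(22) ≈ 4.6904)
s - w = 507 - sqrt(22)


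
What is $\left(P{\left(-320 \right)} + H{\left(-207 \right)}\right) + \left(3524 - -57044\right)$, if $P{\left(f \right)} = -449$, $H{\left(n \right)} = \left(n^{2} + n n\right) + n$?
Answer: $145610$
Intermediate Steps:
$H{\left(n \right)} = n + 2 n^{2}$ ($H{\left(n \right)} = \left(n^{2} + n^{2}\right) + n = 2 n^{2} + n = n + 2 n^{2}$)
$\left(P{\left(-320 \right)} + H{\left(-207 \right)}\right) + \left(3524 - -57044\right) = \left(-449 - 207 \left(1 + 2 \left(-207\right)\right)\right) + \left(3524 - -57044\right) = \left(-449 - 207 \left(1 - 414\right)\right) + \left(3524 + 57044\right) = \left(-449 - -85491\right) + 60568 = \left(-449 + 85491\right) + 60568 = 85042 + 60568 = 145610$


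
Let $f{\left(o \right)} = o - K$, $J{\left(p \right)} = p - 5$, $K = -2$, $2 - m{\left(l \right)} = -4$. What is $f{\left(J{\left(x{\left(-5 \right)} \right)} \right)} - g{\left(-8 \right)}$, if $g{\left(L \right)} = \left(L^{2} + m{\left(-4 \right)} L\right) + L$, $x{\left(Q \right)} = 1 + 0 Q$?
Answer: $-10$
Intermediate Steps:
$m{\left(l \right)} = 6$ ($m{\left(l \right)} = 2 - -4 = 2 + 4 = 6$)
$x{\left(Q \right)} = 1$ ($x{\left(Q \right)} = 1 + 0 = 1$)
$J{\left(p \right)} = -5 + p$
$f{\left(o \right)} = 2 + o$ ($f{\left(o \right)} = o - -2 = o + 2 = 2 + o$)
$g{\left(L \right)} = L^{2} + 7 L$ ($g{\left(L \right)} = \left(L^{2} + 6 L\right) + L = L^{2} + 7 L$)
$f{\left(J{\left(x{\left(-5 \right)} \right)} \right)} - g{\left(-8 \right)} = \left(2 + \left(-5 + 1\right)\right) - - 8 \left(7 - 8\right) = \left(2 - 4\right) - \left(-8\right) \left(-1\right) = -2 - 8 = -10$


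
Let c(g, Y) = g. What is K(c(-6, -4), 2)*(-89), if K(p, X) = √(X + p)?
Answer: -178*I ≈ -178.0*I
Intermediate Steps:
K(c(-6, -4), 2)*(-89) = √(2 - 6)*(-89) = √(-4)*(-89) = (2*I)*(-89) = -178*I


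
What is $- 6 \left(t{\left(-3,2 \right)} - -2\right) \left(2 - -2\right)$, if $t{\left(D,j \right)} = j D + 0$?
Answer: $96$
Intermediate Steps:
$t{\left(D,j \right)} = D j$ ($t{\left(D,j \right)} = D j + 0 = D j$)
$- 6 \left(t{\left(-3,2 \right)} - -2\right) \left(2 - -2\right) = - 6 \left(\left(-3\right) 2 - -2\right) \left(2 - -2\right) = - 6 \left(-6 + 2\right) \left(2 + 2\right) = \left(-6\right) \left(-4\right) 4 = 24 \cdot 4 = 96$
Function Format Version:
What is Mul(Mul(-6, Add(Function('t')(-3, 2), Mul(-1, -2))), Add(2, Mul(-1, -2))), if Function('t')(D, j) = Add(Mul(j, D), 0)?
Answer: 96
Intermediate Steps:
Function('t')(D, j) = Mul(D, j) (Function('t')(D, j) = Add(Mul(D, j), 0) = Mul(D, j))
Mul(Mul(-6, Add(Function('t')(-3, 2), Mul(-1, -2))), Add(2, Mul(-1, -2))) = Mul(Mul(-6, Add(Mul(-3, 2), Mul(-1, -2))), Add(2, Mul(-1, -2))) = Mul(Mul(-6, Add(-6, 2)), Add(2, 2)) = Mul(Mul(-6, -4), 4) = Mul(24, 4) = 96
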